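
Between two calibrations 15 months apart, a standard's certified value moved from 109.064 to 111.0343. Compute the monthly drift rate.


rate = (v2 - v1) / months
= (111.0343 - 109.064) / 15
= 1.9703 / 15
= 0.1314

0.1314


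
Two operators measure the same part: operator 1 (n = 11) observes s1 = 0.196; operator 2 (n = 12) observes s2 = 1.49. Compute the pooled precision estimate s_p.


s_p = sqrt(((n1-1)*s1^2 + (n2-1)*s2^2) / (n1+n2-2))
numerator = (11-1)*0.196^2 + (12-1)*1.49^2 = 0.38416 + 24.4211 = 24.80526
denominator = 11 + 12 - 2 = 21
s_p^2 = 24.80526 / 21 = 1.1812029
s_p = sqrt(1.1812029) = 1.0868

1.0868


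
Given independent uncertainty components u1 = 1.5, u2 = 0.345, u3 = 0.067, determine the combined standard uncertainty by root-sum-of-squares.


uc = sqrt(1.5^2 + 0.345^2 + 0.067^2)
uc = sqrt(2.373514)
uc = 1.5406

1.5406


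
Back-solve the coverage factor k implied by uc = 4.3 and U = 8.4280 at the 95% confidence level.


k = U / uc
k = 8.4280 / 4.3
k = 1.96

1.96


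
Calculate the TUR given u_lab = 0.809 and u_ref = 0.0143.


TUR = u_lab / u_ref
= 0.809 / 0.0143
= 56.5734

56.5734


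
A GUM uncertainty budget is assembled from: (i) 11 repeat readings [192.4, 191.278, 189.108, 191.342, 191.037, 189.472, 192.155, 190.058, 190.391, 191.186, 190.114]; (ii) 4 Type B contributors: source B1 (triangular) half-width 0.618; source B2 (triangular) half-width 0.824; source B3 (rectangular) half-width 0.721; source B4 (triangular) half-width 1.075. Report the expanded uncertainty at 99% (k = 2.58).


mean = (192.4 + 191.278 + 189.108 + 191.342 + 191.037 + 189.472 + 192.155 + 190.058 + 190.391 + 191.186 + 190.114) / 11 = 190.7764545
s = sqrt(sum((x - mean)^2)/(n-1)) = 1.045573
u_A = s / sqrt(n) = 1.045573 / sqrt(11) = 0.31525212
u_B1 = 0.618 / sqrt(6) = 0.25229744
u_B2 = 0.824 / sqrt(6) = 0.33639659
u_B3 = 0.721 / sqrt(3) = 0.41626954
u_B4 = 1.075 / sqrt(6) = 0.43886691
uc = sqrt(0.31525212^2 + 0.25229744^2 + 0.33639659^2 + 0.41626954^2 + 0.43886691^2) = 0.8013021
U = k * uc = 2.58 * 0.8013021
U = 2.0674

2.0674


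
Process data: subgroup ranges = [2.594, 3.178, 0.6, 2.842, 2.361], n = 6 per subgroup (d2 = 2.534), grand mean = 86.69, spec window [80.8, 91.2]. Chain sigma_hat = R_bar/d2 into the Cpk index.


R_bar = (2.594 + 3.178 + 0.6 + 2.842 + 2.361) / 5 = 2.315
sigma = R_bar / d2 = 2.315 / 2.534 = 0.91357537
Cp = (USL - LSL)/(6*sigma) = (91.2 - 80.8)/(6*0.91357537) = 1.8973
Cpu = (91.2 - 86.69)/(3*0.91357537) = 1.6455
Cpl = (86.69 - 80.8)/(3*0.91357537) = 2.1491
Cpk = min(Cpu, Cpl) = 1.6455

1.6455


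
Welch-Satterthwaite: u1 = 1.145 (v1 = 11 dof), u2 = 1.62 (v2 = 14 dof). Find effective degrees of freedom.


uc = sqrt(u1^2 + u2^2) = sqrt(1.145^2 + 1.62^2) = 1.9837906
v_eff = uc^4 / (u1^4/v1 + u2^4/v2)
= 1.9837906^4 / (1.145^4/11 + 1.62^4/14)
= 15.487571 / 0.64821585
v_eff = 23.8926

23.8926


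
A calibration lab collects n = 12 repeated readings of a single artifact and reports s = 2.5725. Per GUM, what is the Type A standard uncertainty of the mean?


u_A = s / sqrt(n)
u_A = 2.5725 / sqrt(12)
u_A = 2.5725 / 3.4641016
u_A = 0.7426

0.7426


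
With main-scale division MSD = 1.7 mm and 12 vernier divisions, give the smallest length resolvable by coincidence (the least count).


LC = MSD / n_div
= 1.7 / 12
= 0.1417

0.1417


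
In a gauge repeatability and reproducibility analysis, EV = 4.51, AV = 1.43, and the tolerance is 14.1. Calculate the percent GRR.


GRR = sqrt(EV^2 + AV^2) = sqrt(4.51^2 + 1.43^2) = 4.7312789
%GRR = GRR / tol * 100 = 4.7312789 / 14.1 * 100
%GRR = 33.5552

33.5552


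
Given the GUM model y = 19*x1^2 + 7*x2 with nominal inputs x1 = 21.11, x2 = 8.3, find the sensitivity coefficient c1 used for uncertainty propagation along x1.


y = 19*x1^2 + 7*x2
dy/dx1 = 2*19*x1
Evaluate at x1 = 21.11: c1 = 38 * 21.11
c1 = 802.1800

802.1800


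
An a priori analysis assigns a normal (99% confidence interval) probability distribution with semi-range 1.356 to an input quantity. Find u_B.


u_B = half_width / 2.576
u_B = 1.356 / 2.576
u_B = 0.5264

0.5264


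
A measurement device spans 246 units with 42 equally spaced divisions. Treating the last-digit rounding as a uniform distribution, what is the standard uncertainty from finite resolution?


resolution = range / divisions
resolution = 246 / 42 = 5.8571429
u_res = resolution / (2*sqrt(3))
u_res = 5.8571429 / 3.4641016
u_res = 1.6908

1.6908


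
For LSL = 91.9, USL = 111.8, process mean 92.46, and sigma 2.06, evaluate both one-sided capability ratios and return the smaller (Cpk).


Cpu = (USL - mean) / (3*sigma) = (111.8 - 92.46) / (3*2.06) = 3.1294
Cpl = (mean - LSL) / (3*sigma) = (92.46 - 91.9) / (3*2.06) = 0.0906
Cpk = min(Cpu, Cpl) = 0.0906

0.0906


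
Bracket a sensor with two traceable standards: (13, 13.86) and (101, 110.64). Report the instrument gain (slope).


slope = (y2 - y1) / (x2 - x1)
= (110.64 - 13.86) / (101 - 13)
= 96.7800 / 88
= 1.0998

1.0998


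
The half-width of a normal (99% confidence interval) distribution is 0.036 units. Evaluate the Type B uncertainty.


u_B = half_width / 2.576
u_B = 0.036 / 2.576
u_B = 0.0140

0.0140


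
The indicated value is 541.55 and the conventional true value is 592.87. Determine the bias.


Systematic error = measured - true
= 541.55 - 592.87
= -51.3200

-51.3200


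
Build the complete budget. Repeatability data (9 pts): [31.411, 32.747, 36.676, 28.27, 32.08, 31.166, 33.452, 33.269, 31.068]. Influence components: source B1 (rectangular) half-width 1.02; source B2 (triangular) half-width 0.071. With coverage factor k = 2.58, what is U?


mean = (31.411 + 32.747 + 36.676 + 28.27 + 32.08 + 31.166 + 33.452 + 33.269 + 31.068) / 9 = 32.23766667
s = sqrt(sum((x - mean)^2)/(n-1)) = 2.2766116
u_A = s / sqrt(n) = 2.2766116 / sqrt(9) = 0.75887053
u_B1 = 1.02 / sqrt(3) = 0.58889727
u_B2 = 0.071 / sqrt(6) = 0.028985629
uc = sqrt(0.75887053^2 + 0.58889727^2 + 0.028985629^2) = 0.9610019
U = k * uc = 2.58 * 0.9610019
U = 2.4794

2.4794


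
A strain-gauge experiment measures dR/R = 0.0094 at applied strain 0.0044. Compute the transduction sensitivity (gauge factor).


GF = (dR/R) / epsilon
= 0.0094 / 0.0044
= 2.1364

2.1364


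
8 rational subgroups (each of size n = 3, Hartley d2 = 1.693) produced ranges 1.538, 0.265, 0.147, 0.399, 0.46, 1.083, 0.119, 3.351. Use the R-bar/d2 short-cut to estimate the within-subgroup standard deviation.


R_bar = (1.538 + 0.265 + 0.147 + 0.399 + 0.46 + 1.083 + 0.119 + 3.351) / 8
R_bar = 7.362 / 8 = 0.92025
sigma_hat = R_bar / d2 = 0.92025 / 1.693 = 0.5436

0.5436


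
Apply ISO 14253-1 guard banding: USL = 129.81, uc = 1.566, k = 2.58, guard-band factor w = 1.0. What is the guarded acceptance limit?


U = k * uc = 2.58 * 1.566 = 4.04028
guard band g = w * U = 1.0 * 4.04028 = 4.04028
AL = USL - g = 129.81 - 4.04028
AL = 125.7697

125.7697


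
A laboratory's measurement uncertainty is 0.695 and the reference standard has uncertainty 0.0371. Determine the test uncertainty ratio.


TUR = u_lab / u_ref
= 0.695 / 0.0371
= 18.7332

18.7332


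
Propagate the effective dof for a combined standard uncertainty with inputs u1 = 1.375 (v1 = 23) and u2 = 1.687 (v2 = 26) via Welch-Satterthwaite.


uc = sqrt(u1^2 + u2^2) = sqrt(1.375^2 + 1.687^2) = 2.1763718
v_eff = uc^4 / (u1^4/v1 + u2^4/v2)
= 2.1763718^4 / (1.375^4/23 + 1.687^4/26)
= 22.435325 / 0.46693218
v_eff = 48.0484

48.0484


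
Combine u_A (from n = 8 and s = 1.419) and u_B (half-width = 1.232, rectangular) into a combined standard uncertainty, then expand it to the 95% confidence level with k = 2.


u_A = s / sqrt(n) = 1.419 / sqrt(8) = 0.50169226
u_B = half_width / sqrt(3) = 1.232 / sqrt(3) = 0.71129553
uc = sqrt(u_A^2 + u_B^2) = sqrt(0.50169226^2 + 0.71129553^2) = 0.87042315
U = k * uc = 2 * 0.87042315
U = 1.7408

1.7408


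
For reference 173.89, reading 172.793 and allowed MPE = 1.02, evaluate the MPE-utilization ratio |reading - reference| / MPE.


e = indication - reference = 172.793 - 173.89 = -1.0970
|e| = 1.0970
ratio = |e| / MPE = 1.0970 / 1.02
ratio = 1.0755

1.0755


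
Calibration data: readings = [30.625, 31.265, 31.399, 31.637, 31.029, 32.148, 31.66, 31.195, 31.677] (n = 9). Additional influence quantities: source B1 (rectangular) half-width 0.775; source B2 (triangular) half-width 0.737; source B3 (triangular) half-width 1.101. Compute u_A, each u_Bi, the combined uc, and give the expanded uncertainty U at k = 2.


mean = (30.625 + 31.265 + 31.399 + 31.637 + 31.029 + 32.148 + 31.66 + 31.195 + 31.677) / 9 = 31.40388889
s = sqrt(sum((x - mean)^2)/(n-1)) = 0.44135911
u_A = s / sqrt(n) = 0.44135911 / sqrt(9) = 0.1471197
u_B1 = 0.775 / sqrt(3) = 0.44744646
u_B2 = 0.737 / sqrt(6) = 0.30087899
u_B3 = 1.101 / sqrt(6) = 0.44948137
uc = sqrt(0.1471197^2 + 0.44744646^2 + 0.30087899^2 + 0.44948137^2) = 0.71722675
U = k * uc = 2 * 0.71722675
U = 1.4345

1.4345


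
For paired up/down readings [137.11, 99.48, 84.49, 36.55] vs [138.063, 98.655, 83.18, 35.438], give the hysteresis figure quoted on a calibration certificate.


|137.11 - 138.063| = 0.9530
|99.48 - 98.655| = 0.8250
|84.49 - 83.18| = 1.3100
|36.55 - 35.438| = 1.1120
hysteresis = max(diffs) = 1.3100

1.3100


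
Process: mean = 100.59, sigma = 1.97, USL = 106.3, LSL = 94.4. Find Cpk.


Cpu = (USL - mean) / (3*sigma) = (106.3 - 100.59) / (3*1.97) = 0.9662
Cpl = (mean - LSL) / (3*sigma) = (100.59 - 94.4) / (3*1.97) = 1.0474
Cpk = min(Cpu, Cpl) = 0.9662

0.9662


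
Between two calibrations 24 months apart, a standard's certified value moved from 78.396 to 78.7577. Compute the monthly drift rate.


rate = (v2 - v1) / months
= (78.7577 - 78.396) / 24
= 0.3617 / 24
= 0.0151

0.0151


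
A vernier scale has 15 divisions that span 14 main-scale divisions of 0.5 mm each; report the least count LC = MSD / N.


LC = MSD / n_div
= 0.5 / 15
= 0.0333

0.0333


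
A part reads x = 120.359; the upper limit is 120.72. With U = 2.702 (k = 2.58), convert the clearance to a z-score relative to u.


u = U / k = 2.702 / 2.58 = 1.0472868
margin = |USL - x| = |120.72 - 120.359| = 0.361
z = margin / u = 0.361 / 1.0472868
z = 0.3447

0.3447


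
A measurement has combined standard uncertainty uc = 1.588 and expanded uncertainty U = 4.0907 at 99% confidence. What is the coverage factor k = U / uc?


k = U / uc
k = 4.0907 / 1.588
k = 2.576

2.576


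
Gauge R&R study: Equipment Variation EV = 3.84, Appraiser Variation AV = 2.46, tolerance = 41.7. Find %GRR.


GRR = sqrt(EV^2 + AV^2) = sqrt(3.84^2 + 2.46^2) = 4.5603947
%GRR = GRR / tol * 100 = 4.5603947 / 41.7 * 100
%GRR = 10.9362

10.9362


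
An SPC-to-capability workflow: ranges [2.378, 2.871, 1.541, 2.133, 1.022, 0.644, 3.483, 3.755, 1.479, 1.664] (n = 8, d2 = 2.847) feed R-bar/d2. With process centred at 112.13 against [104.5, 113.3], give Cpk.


R_bar = (2.378 + 2.871 + 1.541 + 2.133 + 1.022 + 0.644 + 3.483 + 3.755 + 1.479 + 1.664) / 10 = 2.097
sigma = R_bar / d2 = 2.097 / 2.847 = 0.73656481
Cp = (USL - LSL)/(6*sigma) = (113.3 - 104.5)/(6*0.73656481) = 1.9912
Cpu = (113.3 - 112.13)/(3*0.73656481) = 0.5295
Cpl = (112.13 - 104.5)/(3*0.73656481) = 3.4530
Cpk = min(Cpu, Cpl) = 0.5295

0.5295


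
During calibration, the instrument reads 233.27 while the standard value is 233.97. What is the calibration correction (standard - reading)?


Correction = standard - reading
= 233.97 - 233.27
= 0.7000

0.7000


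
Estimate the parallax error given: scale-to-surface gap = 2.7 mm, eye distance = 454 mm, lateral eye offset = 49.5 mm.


error = h * offset / d
= 2.7 * 49.5 / 454
= 0.2944

0.2944


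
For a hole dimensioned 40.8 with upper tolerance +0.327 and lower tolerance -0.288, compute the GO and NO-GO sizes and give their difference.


GO = nominal - lower_tol (smallest hole = maximum material condition)
GO = 40.8 - 0.288 = 40.512
NO-GO = nominal + upper_tol (largest hole = least material condition)
NO-GO = 40.8 + 0.327 = 41.127
spread = NO-GO - GO = 41.127 - 40.512 = 0.6150

0.6150


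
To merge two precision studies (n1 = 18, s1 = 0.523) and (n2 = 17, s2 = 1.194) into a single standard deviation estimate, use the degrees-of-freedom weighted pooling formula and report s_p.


s_p = sqrt(((n1-1)*s1^2 + (n2-1)*s2^2) / (n1+n2-2))
numerator = (18-1)*0.523^2 + (17-1)*1.194^2 = 4.649993 + 22.810176 = 27.460169
denominator = 18 + 17 - 2 = 33
s_p^2 = 27.460169 / 33 = 0.83212633
s_p = sqrt(0.83212633) = 0.9122

0.9122


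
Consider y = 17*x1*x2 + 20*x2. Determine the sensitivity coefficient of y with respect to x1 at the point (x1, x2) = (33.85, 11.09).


y = 17*x1*x2 + 20*x2
dy/dx1 = 17*x2
Evaluate at x2 = 11.09: c1 = 17 * 11.09
c1 = 188.5300

188.5300


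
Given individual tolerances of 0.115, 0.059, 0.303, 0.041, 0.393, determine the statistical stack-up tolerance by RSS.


RSS = sqrt(0.115^2 + 0.059^2 + 0.303^2 + 0.041^2 + 0.393^2)
= sqrt(0.264645)
= 0.5144

0.5144


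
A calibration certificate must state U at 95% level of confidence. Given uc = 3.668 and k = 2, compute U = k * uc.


U = k * uc
U = 2 * 3.668
U = 7.3360

7.3360


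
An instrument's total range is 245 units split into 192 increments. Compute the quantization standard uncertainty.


resolution = range / divisions
resolution = 245 / 192 = 1.2760417
u_res = resolution / (2*sqrt(3))
u_res = 1.2760417 / 3.4641016
u_res = 0.3684

0.3684


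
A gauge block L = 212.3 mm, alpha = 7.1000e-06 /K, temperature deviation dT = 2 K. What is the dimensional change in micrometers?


dL = L * alpha * dT
= 212.3 * 7.1000e-06 * 2
= 0.0030147 mm
dL_um = 0.0030147 * 1000 = 3.0147 um

3.0147


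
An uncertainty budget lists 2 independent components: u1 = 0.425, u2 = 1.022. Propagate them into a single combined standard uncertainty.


uc = sqrt(0.425^2 + 1.022^2)
uc = sqrt(1.225109)
uc = 1.1068

1.1068


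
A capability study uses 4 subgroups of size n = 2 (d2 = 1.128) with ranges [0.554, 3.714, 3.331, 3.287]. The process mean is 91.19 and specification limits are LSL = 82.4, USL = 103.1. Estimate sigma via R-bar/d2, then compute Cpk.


R_bar = (0.554 + 3.714 + 3.331 + 3.287) / 4 = 2.7215
sigma = R_bar / d2 = 2.7215 / 1.128 = 2.4126773
Cp = (USL - LSL)/(6*sigma) = (103.1 - 82.4)/(6*2.4126773) = 1.4299
Cpu = (103.1 - 91.19)/(3*2.4126773) = 1.6455
Cpl = (91.19 - 82.4)/(3*2.4126773) = 1.2144
Cpk = min(Cpu, Cpl) = 1.2144

1.2144


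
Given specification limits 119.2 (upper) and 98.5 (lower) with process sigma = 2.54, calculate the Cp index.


Cp = (USL - LSL) / (6 * sigma)
= (119.2 - 98.5) / (6 * 2.54)
= 20.7000 / 15.2400
= 1.3583

1.3583


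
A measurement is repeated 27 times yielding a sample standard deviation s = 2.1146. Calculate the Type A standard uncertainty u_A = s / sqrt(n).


u_A = s / sqrt(n)
u_A = 2.1146 / sqrt(27)
u_A = 2.1146 / 5.1961524
u_A = 0.4070

0.4070


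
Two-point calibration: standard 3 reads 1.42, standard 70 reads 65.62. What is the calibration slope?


slope = (y2 - y1) / (x2 - x1)
= (65.62 - 1.42) / (70 - 3)
= 64.2000 / 67
= 0.9582

0.9582


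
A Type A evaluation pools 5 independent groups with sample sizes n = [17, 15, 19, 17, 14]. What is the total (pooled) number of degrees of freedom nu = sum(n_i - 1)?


nu = sum_i (n_i - 1)
nu = ((17 - 1) + (15 - 1) + (19 - 1) + (17 - 1) + (14 - 1))
nu = 16 + 14 + 18 + 16 + 13
nu = 77

77


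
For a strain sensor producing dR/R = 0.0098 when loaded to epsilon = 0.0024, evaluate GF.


GF = (dR/R) / epsilon
= 0.0098 / 0.0024
= 4.0833

4.0833


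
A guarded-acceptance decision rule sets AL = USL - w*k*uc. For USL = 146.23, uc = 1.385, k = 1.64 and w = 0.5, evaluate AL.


U = k * uc = 1.64 * 1.385 = 2.2714
guard band g = w * U = 0.5 * 2.2714 = 1.1357
AL = USL - g = 146.23 - 1.1357
AL = 145.0943

145.0943


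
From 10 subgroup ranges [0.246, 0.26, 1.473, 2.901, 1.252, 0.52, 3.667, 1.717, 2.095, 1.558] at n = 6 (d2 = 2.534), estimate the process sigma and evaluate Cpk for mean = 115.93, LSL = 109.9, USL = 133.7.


R_bar = (0.246 + 0.26 + 1.473 + 2.901 + 1.252 + 0.52 + 3.667 + 1.717 + 2.095 + 1.558) / 10 = 1.5689
sigma = R_bar / d2 = 1.5689 / 2.534 = 0.6191397
Cp = (USL - LSL)/(6*sigma) = (133.7 - 109.9)/(6*0.6191397) = 6.4067
Cpu = (133.7 - 115.93)/(3*0.6191397) = 9.5670
Cpl = (115.93 - 109.9)/(3*0.6191397) = 3.2464
Cpk = min(Cpu, Cpl) = 3.2464

3.2464


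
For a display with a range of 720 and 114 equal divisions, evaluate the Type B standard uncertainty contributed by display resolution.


resolution = range / divisions
resolution = 720 / 114 = 6.3157895
u_res = resolution / (2*sqrt(3))
u_res = 6.3157895 / 3.4641016
u_res = 1.8232

1.8232


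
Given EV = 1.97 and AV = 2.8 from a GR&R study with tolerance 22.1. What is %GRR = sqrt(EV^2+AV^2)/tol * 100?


GRR = sqrt(EV^2 + AV^2) = sqrt(1.97^2 + 2.8^2) = 3.42358
%GRR = GRR / tol * 100 = 3.42358 / 22.1 * 100
%GRR = 15.4913

15.4913


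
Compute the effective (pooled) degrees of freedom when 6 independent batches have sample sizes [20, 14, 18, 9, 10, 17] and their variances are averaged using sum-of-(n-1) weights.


nu = sum_i (n_i - 1)
nu = ((20 - 1) + (14 - 1) + (18 - 1) + (9 - 1) + (10 - 1) + (17 - 1))
nu = 19 + 13 + 17 + 8 + 9 + 16
nu = 82

82


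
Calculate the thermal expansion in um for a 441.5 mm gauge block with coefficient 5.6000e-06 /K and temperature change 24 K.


dL = L * alpha * dT
= 441.5 * 5.6000e-06 * 24
= 0.0593376 mm
dL_um = 0.0593376 * 1000 = 59.3376 um

59.3376


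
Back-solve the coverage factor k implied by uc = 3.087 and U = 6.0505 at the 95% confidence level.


k = U / uc
k = 6.0505 / 3.087
k = 1.96

1.96


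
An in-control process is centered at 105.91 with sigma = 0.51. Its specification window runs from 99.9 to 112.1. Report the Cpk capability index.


Cpu = (USL - mean) / (3*sigma) = (112.1 - 105.91) / (3*0.51) = 4.0458
Cpl = (mean - LSL) / (3*sigma) = (105.91 - 99.9) / (3*0.51) = 3.9281
Cpk = min(Cpu, Cpl) = 3.9281

3.9281


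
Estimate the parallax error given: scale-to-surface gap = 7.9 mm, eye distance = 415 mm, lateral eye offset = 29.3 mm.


error = h * offset / d
= 7.9 * 29.3 / 415
= 0.5578

0.5578


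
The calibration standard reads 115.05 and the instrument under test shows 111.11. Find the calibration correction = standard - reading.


Correction = standard - reading
= 115.05 - 111.11
= 3.9400

3.9400


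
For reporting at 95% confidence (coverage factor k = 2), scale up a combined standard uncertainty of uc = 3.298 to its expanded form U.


U = k * uc
U = 2 * 3.298
U = 6.5960

6.5960


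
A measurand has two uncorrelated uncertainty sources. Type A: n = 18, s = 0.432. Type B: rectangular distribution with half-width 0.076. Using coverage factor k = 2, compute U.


u_A = s / sqrt(n) = 0.432 / sqrt(18) = 0.10182338
u_B = half_width / sqrt(3) = 0.076 / sqrt(3) = 0.04387862
uc = sqrt(u_A^2 + u_B^2) = sqrt(0.10182338^2 + 0.04387862^2) = 0.11087531
U = k * uc = 2 * 0.11087531
U = 0.2218

0.2218


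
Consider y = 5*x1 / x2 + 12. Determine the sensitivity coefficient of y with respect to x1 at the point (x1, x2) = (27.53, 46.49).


y = 5*x1 / x2 + 12
dy/dx1 = 5/x2
Evaluate at x2 = 46.49: c1 = 5 / 46.49
c1 = 0.1076

0.1076


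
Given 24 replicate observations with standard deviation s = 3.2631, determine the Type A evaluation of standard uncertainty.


u_A = s / sqrt(n)
u_A = 3.2631 / sqrt(24)
u_A = 3.2631 / 4.8989795
u_A = 0.6661

0.6661


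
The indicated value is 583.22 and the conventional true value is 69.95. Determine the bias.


Systematic error = measured - true
= 583.22 - 69.95
= 513.2700

513.2700


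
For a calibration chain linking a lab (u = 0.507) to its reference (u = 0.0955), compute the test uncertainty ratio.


TUR = u_lab / u_ref
= 0.507 / 0.0955
= 5.3089

5.3089


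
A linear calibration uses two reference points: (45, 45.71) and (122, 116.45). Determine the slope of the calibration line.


slope = (y2 - y1) / (x2 - x1)
= (116.45 - 45.71) / (122 - 45)
= 70.7400 / 77
= 0.9187

0.9187


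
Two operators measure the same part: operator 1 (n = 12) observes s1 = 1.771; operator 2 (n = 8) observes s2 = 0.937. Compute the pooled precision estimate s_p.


s_p = sqrt(((n1-1)*s1^2 + (n2-1)*s2^2) / (n1+n2-2))
numerator = (12-1)*1.771^2 + (8-1)*0.937^2 = 34.500851 + 6.145783 = 40.646634
denominator = 12 + 8 - 2 = 18
s_p^2 = 40.646634 / 18 = 2.2581463
s_p = sqrt(2.2581463) = 1.5027

1.5027


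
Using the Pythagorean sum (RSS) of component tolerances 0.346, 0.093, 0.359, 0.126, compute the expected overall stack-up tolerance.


RSS = sqrt(0.346^2 + 0.093^2 + 0.359^2 + 0.126^2)
= sqrt(0.273122)
= 0.5226

0.5226


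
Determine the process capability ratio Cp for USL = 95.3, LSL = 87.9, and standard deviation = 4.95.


Cp = (USL - LSL) / (6 * sigma)
= (95.3 - 87.9) / (6 * 4.95)
= 7.4000 / 29.7000
= 0.2492

0.2492


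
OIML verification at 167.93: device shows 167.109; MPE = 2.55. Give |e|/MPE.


e = indication - reference = 167.109 - 167.93 = -0.8210
|e| = 0.8210
ratio = |e| / MPE = 0.8210 / 2.55
ratio = 0.3220

0.3220


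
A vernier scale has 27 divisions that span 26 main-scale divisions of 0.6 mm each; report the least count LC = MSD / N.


LC = MSD / n_div
= 0.6 / 27
= 0.0222

0.0222


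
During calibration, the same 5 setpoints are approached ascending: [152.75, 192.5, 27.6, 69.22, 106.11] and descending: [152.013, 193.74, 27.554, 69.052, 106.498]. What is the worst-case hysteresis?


|152.75 - 152.013| = 0.7370
|192.5 - 193.74| = 1.2400
|27.6 - 27.554| = 0.0460
|69.22 - 69.052| = 0.1680
|106.11 - 106.498| = 0.3880
hysteresis = max(diffs) = 1.2400

1.2400


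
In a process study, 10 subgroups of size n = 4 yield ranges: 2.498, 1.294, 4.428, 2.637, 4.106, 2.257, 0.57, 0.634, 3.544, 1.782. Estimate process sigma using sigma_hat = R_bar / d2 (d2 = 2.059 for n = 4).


R_bar = (2.498 + 1.294 + 4.428 + 2.637 + 4.106 + 2.257 + 0.57 + 0.634 + 3.544 + 1.782) / 10
R_bar = 23.75 / 10 = 2.375
sigma_hat = R_bar / d2 = 2.375 / 2.059 = 1.1535

1.1535


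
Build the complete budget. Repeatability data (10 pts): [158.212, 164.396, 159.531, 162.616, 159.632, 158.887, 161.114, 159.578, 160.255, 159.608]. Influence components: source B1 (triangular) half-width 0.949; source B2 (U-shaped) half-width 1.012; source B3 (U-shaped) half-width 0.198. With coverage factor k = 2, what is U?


mean = (158.212 + 164.396 + 159.531 + 162.616 + 159.632 + 158.887 + 161.114 + 159.578 + 160.255 + 159.608) / 10 = 160.3829
s = sqrt(sum((x - mean)^2)/(n-1)) = 1.8598391
u_A = s / sqrt(n) = 1.8598391 / sqrt(10) = 0.58813276
u_B1 = 0.949 / sqrt(6) = 0.38742763
u_B2 = 1.012 / sqrt(2) = 0.71559206
u_B3 = 0.198 / sqrt(2) = 0.14000714
uc = sqrt(0.58813276^2 + 0.38742763^2 + 0.71559206^2 + 0.14000714^2) = 1.0137427
U = k * uc = 2 * 1.0137427
U = 2.0275

2.0275


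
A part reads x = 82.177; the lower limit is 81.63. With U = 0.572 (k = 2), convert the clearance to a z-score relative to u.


u = U / k = 0.572 / 2 = 0.286
margin = |LSL - x| = |81.63 - 82.177| = 0.547
z = margin / u = 0.547 / 0.286
z = 1.9126

1.9126


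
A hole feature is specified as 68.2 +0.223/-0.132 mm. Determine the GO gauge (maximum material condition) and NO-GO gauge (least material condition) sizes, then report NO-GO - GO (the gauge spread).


GO = nominal - lower_tol (smallest hole = maximum material condition)
GO = 68.2 - 0.132 = 68.068
NO-GO = nominal + upper_tol (largest hole = least material condition)
NO-GO = 68.2 + 0.223 = 68.423
spread = NO-GO - GO = 68.423 - 68.068 = 0.3550

0.3550


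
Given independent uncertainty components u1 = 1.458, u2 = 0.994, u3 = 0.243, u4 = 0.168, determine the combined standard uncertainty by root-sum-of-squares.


uc = sqrt(1.458^2 + 0.994^2 + 0.243^2 + 0.168^2)
uc = sqrt(3.201073)
uc = 1.7892

1.7892


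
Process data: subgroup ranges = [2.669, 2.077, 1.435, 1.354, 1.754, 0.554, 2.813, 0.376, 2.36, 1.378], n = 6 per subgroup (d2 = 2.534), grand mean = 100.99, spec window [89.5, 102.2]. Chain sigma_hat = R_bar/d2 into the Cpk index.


R_bar = (2.669 + 2.077 + 1.435 + 1.354 + 1.754 + 0.554 + 2.813 + 0.376 + 2.36 + 1.378) / 10 = 1.677
sigma = R_bar / d2 = 1.677 / 2.534 = 0.66179953
Cp = (USL - LSL)/(6*sigma) = (102.2 - 89.5)/(6*0.66179953) = 3.1984
Cpu = (102.2 - 100.99)/(3*0.66179953) = 0.6094
Cpl = (100.99 - 89.5)/(3*0.66179953) = 5.7873
Cpk = min(Cpu, Cpl) = 0.6094

0.6094


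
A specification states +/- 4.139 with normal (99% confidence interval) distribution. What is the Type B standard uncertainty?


u_B = half_width / 2.576
u_B = 4.139 / 2.576
u_B = 1.6068

1.6068


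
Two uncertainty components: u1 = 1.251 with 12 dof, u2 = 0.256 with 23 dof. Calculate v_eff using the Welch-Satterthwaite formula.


uc = sqrt(u1^2 + u2^2) = sqrt(1.251^2 + 0.256^2) = 1.2769248
v_eff = uc^4 / (u1^4/v1 + u2^4/v2)
= 1.2769248^4 / (1.251^4/12 + 0.256^4/23)
= 2.6586507 / 0.20428908
v_eff = 13.0142

13.0142


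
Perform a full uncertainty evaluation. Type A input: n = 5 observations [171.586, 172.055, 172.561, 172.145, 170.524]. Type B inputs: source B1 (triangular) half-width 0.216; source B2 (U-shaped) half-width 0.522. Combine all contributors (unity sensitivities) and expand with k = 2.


mean = (171.586 + 172.055 + 172.561 + 172.145 + 170.524) / 5 = 171.7742
s = sqrt(sum((x - mean)^2)/(n-1)) = 0.78003442
u_A = s / sqrt(n) = 0.78003442 / sqrt(5) = 0.348842
u_B1 = 0.216 / sqrt(6) = 0.088181631
u_B2 = 0.522 / sqrt(2) = 0.36910974
uc = sqrt(0.348842^2 + 0.088181631^2 + 0.36910974^2) = 0.51546944
U = k * uc = 2 * 0.51546944
U = 1.0309

1.0309


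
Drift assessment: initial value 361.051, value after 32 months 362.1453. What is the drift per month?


rate = (v2 - v1) / months
= (362.1453 - 361.051) / 32
= 1.0943 / 32
= 0.0342

0.0342


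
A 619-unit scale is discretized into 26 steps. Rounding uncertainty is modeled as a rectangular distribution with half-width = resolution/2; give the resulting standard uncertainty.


resolution = range / divisions
resolution = 619 / 26 = 23.807692
u_res = resolution / (2*sqrt(3))
u_res = 23.807692 / 3.4641016
u_res = 6.8727

6.8727


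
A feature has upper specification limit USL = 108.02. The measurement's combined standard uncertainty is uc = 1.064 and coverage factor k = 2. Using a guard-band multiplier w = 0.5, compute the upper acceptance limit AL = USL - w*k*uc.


U = k * uc = 2 * 1.064 = 2.128
guard band g = w * U = 0.5 * 2.128 = 1.064
AL = USL - g = 108.02 - 1.064
AL = 106.9560

106.9560


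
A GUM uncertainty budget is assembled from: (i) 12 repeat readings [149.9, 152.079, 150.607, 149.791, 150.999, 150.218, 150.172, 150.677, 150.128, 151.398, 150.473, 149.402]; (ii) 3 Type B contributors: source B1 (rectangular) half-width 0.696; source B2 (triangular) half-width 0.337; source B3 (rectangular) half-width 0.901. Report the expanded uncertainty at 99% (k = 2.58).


mean = (149.9 + 152.079 + 150.607 + 149.791 + 150.999 + 150.218 + 150.172 + 150.677 + 150.128 + 151.398 + 150.473 + 149.402) / 12 = 150.487
s = sqrt(sum((x - mean)^2)/(n-1)) = 0.73755752
u_A = s / sqrt(n) = 0.73755752 / sqrt(12) = 0.21291452
u_B1 = 0.696 / sqrt(3) = 0.40183579
u_B2 = 0.337 / sqrt(6) = 0.13757967
u_B3 = 0.901 / sqrt(3) = 0.52019259
uc = sqrt(0.21291452^2 + 0.40183579^2 + 0.13757967^2 + 0.52019259^2) = 0.70450911
U = k * uc = 2.58 * 0.70450911
U = 1.8176

1.8176


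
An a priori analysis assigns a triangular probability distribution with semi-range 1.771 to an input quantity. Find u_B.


u_B = half_width / sqrt(6)
u_B = 1.771 / 2.4494897
u_B = 0.7230

0.7230


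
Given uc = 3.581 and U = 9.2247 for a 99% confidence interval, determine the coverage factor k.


k = U / uc
k = 9.2247 / 3.581
k = 2.576

2.576


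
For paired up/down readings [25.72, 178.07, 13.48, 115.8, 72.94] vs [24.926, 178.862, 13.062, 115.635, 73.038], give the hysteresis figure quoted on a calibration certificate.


|25.72 - 24.926| = 0.7940
|178.07 - 178.862| = 0.7920
|13.48 - 13.062| = 0.4180
|115.8 - 115.635| = 0.1650
|72.94 - 73.038| = 0.0980
hysteresis = max(diffs) = 0.7940

0.7940


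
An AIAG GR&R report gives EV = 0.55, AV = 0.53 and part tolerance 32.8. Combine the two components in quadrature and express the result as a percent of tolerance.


GRR = sqrt(EV^2 + AV^2) = sqrt(0.55^2 + 0.53^2) = 0.76380626
%GRR = GRR / tol * 100 = 0.76380626 / 32.8 * 100
%GRR = 2.3287

2.3287


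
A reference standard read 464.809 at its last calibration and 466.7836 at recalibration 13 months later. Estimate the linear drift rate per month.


rate = (v2 - v1) / months
= (466.7836 - 464.809) / 13
= 1.9746 / 13
= 0.1519

0.1519


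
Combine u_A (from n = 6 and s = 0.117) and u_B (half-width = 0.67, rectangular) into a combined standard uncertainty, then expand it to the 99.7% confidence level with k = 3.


u_A = s / sqrt(n) = 0.117 / sqrt(6) = 0.04776505
u_B = half_width / sqrt(3) = 0.67 / sqrt(3) = 0.38682468
uc = sqrt(u_A^2 + u_B^2) = sqrt(0.04776505^2 + 0.38682468^2) = 0.38976253
U = k * uc = 3 * 0.38976253
U = 1.1693

1.1693


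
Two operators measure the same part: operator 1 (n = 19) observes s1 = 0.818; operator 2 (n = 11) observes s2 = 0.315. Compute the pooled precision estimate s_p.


s_p = sqrt(((n1-1)*s1^2 + (n2-1)*s2^2) / (n1+n2-2))
numerator = (19-1)*0.818^2 + (11-1)*0.315^2 = 12.044232 + 0.99225 = 13.036482
denominator = 19 + 11 - 2 = 28
s_p^2 = 13.036482 / 28 = 0.46558864
s_p = sqrt(0.46558864) = 0.6823

0.6823


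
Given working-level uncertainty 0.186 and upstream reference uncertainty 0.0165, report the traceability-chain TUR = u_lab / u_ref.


TUR = u_lab / u_ref
= 0.186 / 0.0165
= 11.2727

11.2727


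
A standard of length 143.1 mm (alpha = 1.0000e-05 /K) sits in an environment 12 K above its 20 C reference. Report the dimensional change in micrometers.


dL = L * alpha * dT
= 143.1 * 1.0000e-05 * 12
= 0.0171720 mm
dL_um = 0.0171720 * 1000 = 17.1720 um

17.1720


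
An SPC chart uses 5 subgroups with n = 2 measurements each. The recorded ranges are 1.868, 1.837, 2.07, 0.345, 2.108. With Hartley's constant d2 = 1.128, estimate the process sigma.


R_bar = (1.868 + 1.837 + 2.07 + 0.345 + 2.108) / 5
R_bar = 8.228 / 5 = 1.6456
sigma_hat = R_bar / d2 = 1.6456 / 1.128 = 1.4589

1.4589


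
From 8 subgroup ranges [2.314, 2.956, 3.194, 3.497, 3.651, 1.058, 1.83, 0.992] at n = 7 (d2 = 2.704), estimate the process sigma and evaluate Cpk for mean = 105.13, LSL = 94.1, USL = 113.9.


R_bar = (2.314 + 2.956 + 3.194 + 3.497 + 3.651 + 1.058 + 1.83 + 0.992) / 8 = 2.4365
sigma = R_bar / d2 = 2.4365 / 2.704 = 0.90107249
Cp = (USL - LSL)/(6*sigma) = (113.9 - 94.1)/(6*0.90107249) = 3.6623
Cpu = (113.9 - 105.13)/(3*0.90107249) = 3.2443
Cpl = (105.13 - 94.1)/(3*0.90107249) = 4.0803
Cpk = min(Cpu, Cpl) = 3.2443

3.2443


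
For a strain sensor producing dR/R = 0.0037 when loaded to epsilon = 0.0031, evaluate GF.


GF = (dR/R) / epsilon
= 0.0037 / 0.0031
= 1.1935

1.1935


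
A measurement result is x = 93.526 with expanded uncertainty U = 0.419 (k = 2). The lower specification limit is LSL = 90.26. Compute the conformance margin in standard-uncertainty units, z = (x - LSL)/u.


u = U / k = 0.419 / 2 = 0.2095
margin = |LSL - x| = |90.26 - 93.526| = 3.266
z = margin / u = 3.266 / 0.2095
z = 15.5895

15.5895


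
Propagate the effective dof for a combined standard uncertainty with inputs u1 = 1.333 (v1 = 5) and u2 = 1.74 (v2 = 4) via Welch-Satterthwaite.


uc = sqrt(u1^2 + u2^2) = sqrt(1.333^2 + 1.74^2) = 2.1919145
v_eff = uc^4 / (u1^4/v1 + u2^4/v2)
= 2.1919145^4 / (1.333^4/5 + 1.74^4/4)
= 23.083116 / 2.9230573
v_eff = 7.8969

7.8969


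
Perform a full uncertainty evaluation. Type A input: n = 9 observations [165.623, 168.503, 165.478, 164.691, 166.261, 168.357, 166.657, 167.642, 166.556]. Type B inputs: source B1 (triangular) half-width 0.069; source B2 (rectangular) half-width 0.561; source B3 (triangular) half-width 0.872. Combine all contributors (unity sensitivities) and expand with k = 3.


mean = (165.623 + 168.503 + 165.478 + 164.691 + 166.261 + 168.357 + 166.657 + 167.642 + 166.556) / 9 = 166.6408889
s = sqrt(sum((x - mean)^2)/(n-1)) = 1.3113435
u_A = s / sqrt(n) = 1.3113435 / sqrt(9) = 0.4371145
u_B1 = 0.069 / sqrt(6) = 0.028169132
u_B2 = 0.561 / sqrt(3) = 0.3238935
u_B3 = 0.872 / sqrt(6) = 0.35599251
uc = sqrt(0.4371145^2 + 0.028169132^2 + 0.3238935^2 + 0.35599251^2) = 0.65076897
U = k * uc = 3 * 0.65076897
U = 1.9523

1.9523


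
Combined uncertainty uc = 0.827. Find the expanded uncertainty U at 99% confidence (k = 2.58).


U = k * uc
U = 2.58 * 0.827
U = 2.1337

2.1337


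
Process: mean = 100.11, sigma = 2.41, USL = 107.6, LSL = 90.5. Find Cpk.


Cpu = (USL - mean) / (3*sigma) = (107.6 - 100.11) / (3*2.41) = 1.0360
Cpl = (mean - LSL) / (3*sigma) = (100.11 - 90.5) / (3*2.41) = 1.3292
Cpk = min(Cpu, Cpl) = 1.0360

1.0360


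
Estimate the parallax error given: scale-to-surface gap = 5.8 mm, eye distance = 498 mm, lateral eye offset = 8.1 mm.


error = h * offset / d
= 5.8 * 8.1 / 498
= 0.0943

0.0943


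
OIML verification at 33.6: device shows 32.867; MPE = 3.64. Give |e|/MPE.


e = indication - reference = 32.867 - 33.6 = -0.7330
|e| = 0.7330
ratio = |e| / MPE = 0.7330 / 3.64
ratio = 0.2014

0.2014


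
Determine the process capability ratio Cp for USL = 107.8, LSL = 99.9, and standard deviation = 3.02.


Cp = (USL - LSL) / (6 * sigma)
= (107.8 - 99.9) / (6 * 3.02)
= 7.9000 / 18.1200
= 0.4360

0.4360


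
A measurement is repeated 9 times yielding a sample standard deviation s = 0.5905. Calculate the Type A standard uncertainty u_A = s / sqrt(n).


u_A = s / sqrt(n)
u_A = 0.5905 / sqrt(9)
u_A = 0.5905 / 3
u_A = 0.1968

0.1968


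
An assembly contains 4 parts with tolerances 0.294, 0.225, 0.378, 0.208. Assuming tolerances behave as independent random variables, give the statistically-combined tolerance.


RSS = sqrt(0.294^2 + 0.225^2 + 0.378^2 + 0.208^2)
= sqrt(0.323209)
= 0.5685

0.5685


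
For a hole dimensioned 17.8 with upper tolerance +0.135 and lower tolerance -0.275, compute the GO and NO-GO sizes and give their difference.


GO = nominal - lower_tol (smallest hole = maximum material condition)
GO = 17.8 - 0.275 = 17.525
NO-GO = nominal + upper_tol (largest hole = least material condition)
NO-GO = 17.8 + 0.135 = 17.935
spread = NO-GO - GO = 17.935 - 17.525 = 0.4100

0.4100


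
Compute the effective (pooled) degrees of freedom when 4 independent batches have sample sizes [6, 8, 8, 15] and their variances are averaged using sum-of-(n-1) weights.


nu = sum_i (n_i - 1)
nu = ((6 - 1) + (8 - 1) + (8 - 1) + (15 - 1))
nu = 5 + 7 + 7 + 14
nu = 33

33


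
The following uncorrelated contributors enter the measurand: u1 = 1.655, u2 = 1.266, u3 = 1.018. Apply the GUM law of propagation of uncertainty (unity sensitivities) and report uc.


uc = sqrt(1.655^2 + 1.266^2 + 1.018^2)
uc = sqrt(5.378105)
uc = 2.3191

2.3191


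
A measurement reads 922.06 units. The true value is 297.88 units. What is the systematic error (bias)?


Systematic error = measured - true
= 922.06 - 297.88
= 624.1800

624.1800


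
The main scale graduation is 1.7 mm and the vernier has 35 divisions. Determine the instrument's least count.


LC = MSD / n_div
= 1.7 / 35
= 0.0486

0.0486


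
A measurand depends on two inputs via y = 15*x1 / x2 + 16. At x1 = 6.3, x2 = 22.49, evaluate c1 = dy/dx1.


y = 15*x1 / x2 + 16
dy/dx1 = 15/x2
Evaluate at x2 = 22.49: c1 = 15 / 22.49
c1 = 0.6670

0.6670


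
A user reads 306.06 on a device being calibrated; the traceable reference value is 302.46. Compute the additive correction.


Correction = standard - reading
= 302.46 - 306.06
= -3.6000

-3.6000


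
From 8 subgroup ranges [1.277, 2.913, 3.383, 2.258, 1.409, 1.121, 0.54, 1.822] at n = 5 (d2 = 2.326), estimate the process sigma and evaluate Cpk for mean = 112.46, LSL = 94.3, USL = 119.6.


R_bar = (1.277 + 2.913 + 3.383 + 2.258 + 1.409 + 1.121 + 0.54 + 1.822) / 8 = 1.840375
sigma = R_bar / d2 = 1.840375 / 2.326 = 0.79121883
Cp = (USL - LSL)/(6*sigma) = (119.6 - 94.3)/(6*0.79121883) = 5.3293
Cpu = (119.6 - 112.46)/(3*0.79121883) = 3.0080
Cpl = (112.46 - 94.3)/(3*0.79121883) = 7.6506
Cpk = min(Cpu, Cpl) = 3.0080

3.0080


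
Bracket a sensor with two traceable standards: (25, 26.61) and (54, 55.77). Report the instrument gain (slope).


slope = (y2 - y1) / (x2 - x1)
= (55.77 - 26.61) / (54 - 25)
= 29.1600 / 29
= 1.0055

1.0055


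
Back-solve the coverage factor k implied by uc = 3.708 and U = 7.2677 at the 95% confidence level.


k = U / uc
k = 7.2677 / 3.708
k = 1.96

1.96


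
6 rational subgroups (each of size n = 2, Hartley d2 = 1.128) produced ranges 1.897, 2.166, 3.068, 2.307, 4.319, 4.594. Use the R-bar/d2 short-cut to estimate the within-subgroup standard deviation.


R_bar = (1.897 + 2.166 + 3.068 + 2.307 + 4.319 + 4.594) / 6
R_bar = 18.351 / 6 = 3.0585
sigma_hat = R_bar / d2 = 3.0585 / 1.128 = 2.7114

2.7114


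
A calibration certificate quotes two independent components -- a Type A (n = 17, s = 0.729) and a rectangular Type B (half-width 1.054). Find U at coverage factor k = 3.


u_A = s / sqrt(n) = 0.729 / sqrt(17) = 0.17680847
u_B = half_width / sqrt(3) = 1.054 / sqrt(3) = 0.60852718
uc = sqrt(u_A^2 + u_B^2) = sqrt(0.17680847^2 + 0.60852718^2) = 0.6336928
U = k * uc = 3 * 0.6336928
U = 1.9011

1.9011


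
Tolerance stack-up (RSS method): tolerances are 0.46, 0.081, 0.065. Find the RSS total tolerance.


RSS = sqrt(0.46^2 + 0.081^2 + 0.065^2)
= sqrt(0.222386)
= 0.4716

0.4716


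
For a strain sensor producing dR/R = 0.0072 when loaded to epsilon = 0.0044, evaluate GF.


GF = (dR/R) / epsilon
= 0.0072 / 0.0044
= 1.6364

1.6364


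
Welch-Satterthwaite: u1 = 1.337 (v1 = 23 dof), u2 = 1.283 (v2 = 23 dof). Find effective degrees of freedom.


uc = sqrt(u1^2 + u2^2) = sqrt(1.337^2 + 1.283^2) = 1.8530132
v_eff = uc^4 / (u1^4/v1 + u2^4/v2)
= 1.8530132^4 / (1.337^4/23 + 1.283^4/23)
= 11.790007 / 0.25673965
v_eff = 45.9220

45.9220


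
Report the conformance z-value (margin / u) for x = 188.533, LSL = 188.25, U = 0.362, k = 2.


u = U / k = 0.362 / 2 = 0.181
margin = |LSL - x| = |188.25 - 188.533| = 0.283
z = margin / u = 0.283 / 0.181
z = 1.5635

1.5635


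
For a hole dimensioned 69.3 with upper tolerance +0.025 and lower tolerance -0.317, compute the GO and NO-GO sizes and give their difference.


GO = nominal - lower_tol (smallest hole = maximum material condition)
GO = 69.3 - 0.317 = 68.983
NO-GO = nominal + upper_tol (largest hole = least material condition)
NO-GO = 69.3 + 0.025 = 69.325
spread = NO-GO - GO = 69.325 - 68.983 = 0.3420

0.3420


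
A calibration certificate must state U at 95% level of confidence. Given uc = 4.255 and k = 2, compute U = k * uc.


U = k * uc
U = 2 * 4.255
U = 8.5100

8.5100


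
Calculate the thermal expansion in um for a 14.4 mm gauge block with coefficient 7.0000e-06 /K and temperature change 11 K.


dL = L * alpha * dT
= 14.4 * 7.0000e-06 * 11
= 0.0011088 mm
dL_um = 0.0011088 * 1000 = 1.1088 um

1.1088


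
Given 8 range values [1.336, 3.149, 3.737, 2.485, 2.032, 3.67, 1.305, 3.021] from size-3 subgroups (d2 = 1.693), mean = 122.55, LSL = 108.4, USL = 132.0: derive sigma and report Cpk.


R_bar = (1.336 + 3.149 + 3.737 + 2.485 + 2.032 + 3.67 + 1.305 + 3.021) / 8 = 2.591875
sigma = R_bar / d2 = 2.591875 / 1.693 = 1.5309362
Cp = (USL - LSL)/(6*sigma) = (132.0 - 108.4)/(6*1.5309362) = 2.5692
Cpu = (132.0 - 122.55)/(3*1.5309362) = 2.0576
Cpl = (122.55 - 108.4)/(3*1.5309362) = 3.0809
Cpk = min(Cpu, Cpl) = 2.0576

2.0576


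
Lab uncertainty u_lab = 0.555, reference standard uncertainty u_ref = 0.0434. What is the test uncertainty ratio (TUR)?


TUR = u_lab / u_ref
= 0.555 / 0.0434
= 12.7880

12.7880


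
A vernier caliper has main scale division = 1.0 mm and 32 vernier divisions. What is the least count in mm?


LC = MSD / n_div
= 1.0 / 32
= 0.0312

0.0312
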